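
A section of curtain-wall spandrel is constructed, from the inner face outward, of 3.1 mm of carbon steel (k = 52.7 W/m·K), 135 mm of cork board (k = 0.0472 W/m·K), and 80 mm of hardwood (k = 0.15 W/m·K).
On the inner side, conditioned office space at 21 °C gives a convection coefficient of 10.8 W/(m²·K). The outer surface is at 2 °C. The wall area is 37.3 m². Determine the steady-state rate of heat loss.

Thermal resistances in series:
R_inner film = 1/(h_i·A) = 1/(10.8×37.3) = 0.002482 K/W
R_carbon steel = L/(kA) = 0.0031/(52.7×37.3) = 1.577×10^-6 K/W
R_cork board = L/(kA) = 0.135/(0.0472×37.3) = 0.07668 K/W
R_hardwood = L/(kA) = 0.08/(0.15×37.3) = 0.0143 K/W
R_total = 0.09346 K/W
Q = ΔT / R_total = 19 / 0.09346

Q ≈ 203 W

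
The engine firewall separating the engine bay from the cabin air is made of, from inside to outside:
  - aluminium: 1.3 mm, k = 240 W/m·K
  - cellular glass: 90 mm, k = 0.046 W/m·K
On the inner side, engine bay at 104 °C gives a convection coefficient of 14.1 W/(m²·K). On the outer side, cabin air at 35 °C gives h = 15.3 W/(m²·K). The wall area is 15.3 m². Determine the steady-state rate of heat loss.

Using the resistance-network approach (series):
R_inner film = 1/(h_i·A) = 1/(14.1×15.3) = 0.004635 K/W
R_aluminium = L/(kA) = 0.0013/(240×15.3) = 3.54×10^-7 K/W
R_cellular glass = L/(kA) = 0.09/(0.046×15.3) = 0.1279 K/W
R_outer film = 1/(h_o·A) = 1/(15.3×15.3) = 0.004272 K/W
R_total = 0.1368 K/W
Q = ΔT / R_total = 69 / 0.1368

Q ≈ 504 W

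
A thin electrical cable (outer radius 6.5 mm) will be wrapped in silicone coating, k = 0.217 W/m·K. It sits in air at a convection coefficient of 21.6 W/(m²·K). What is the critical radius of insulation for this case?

r_cr ≈ 10 mm

For a cylinder r_cr = k/h = 0.217/21.6
r_cr = 10 mm; since the bare radius (6.5 mm) is below r_cr, adding a thin layer of insulation will *increase* heat loss.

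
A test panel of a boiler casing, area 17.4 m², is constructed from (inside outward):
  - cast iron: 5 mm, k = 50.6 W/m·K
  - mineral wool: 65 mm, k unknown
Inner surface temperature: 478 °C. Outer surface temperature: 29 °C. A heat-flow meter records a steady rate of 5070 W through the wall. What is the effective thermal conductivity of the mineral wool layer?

Model the wall as resistances in series:
R_cast iron = L/(kA) = 0.005/(50.6×17.4) = 5.679×10^-6 K/W
Sum of known resistances R_other = 5.679×10^-6 K/W
Total R = ΔT/Q = 449/5070 = 0.08856 K/W
R_mineral wool = R_total − R_other = 0.08855 K/W
k = L/(R·A) = 0.065/(0.08855×17.4)

k ≈ 0.0422 W/(m·K)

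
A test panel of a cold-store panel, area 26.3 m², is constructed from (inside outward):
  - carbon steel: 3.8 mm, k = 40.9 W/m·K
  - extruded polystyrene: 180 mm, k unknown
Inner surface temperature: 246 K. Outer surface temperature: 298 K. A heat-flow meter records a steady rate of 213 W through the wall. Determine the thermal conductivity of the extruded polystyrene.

Thermal resistances in series:
R_carbon steel = L/(kA) = 0.0038/(40.9×26.3) = 3.533×10^-6 K/W
Sum of known resistances R_other = 3.533×10^-6 K/W
Total R = ΔT/Q = 52/213 = 0.2441 K/W
R_extruded polystyrene = R_total − R_other = 0.2441 K/W
k = L/(R·A) = 0.18/(0.2441×26.3)

k ≈ 0.028 W/(m·K)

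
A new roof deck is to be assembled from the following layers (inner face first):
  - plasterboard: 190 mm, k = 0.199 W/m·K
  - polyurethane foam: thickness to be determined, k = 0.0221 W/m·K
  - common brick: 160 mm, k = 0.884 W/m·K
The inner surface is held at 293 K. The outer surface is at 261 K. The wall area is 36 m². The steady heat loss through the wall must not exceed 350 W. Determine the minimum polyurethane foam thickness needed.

L ≈ 47.6 mm

Thermal resistances in series:
R_plasterboard = L/(kA) = 0.19/(0.199×36) = 0.02652 K/W
R_common brick = L/(kA) = 0.16/(0.884×36) = 0.005028 K/W
Sum of the known resistances R_other = 0.03155 K/W
Required total resistance R_tot = ΔT/Q_allow = 32/350 = 0.09143 K/W
R_polyurethane foam = R_tot − R_other = 0.05988 K/W
L = R·k·A = 0.05988×0.0221×36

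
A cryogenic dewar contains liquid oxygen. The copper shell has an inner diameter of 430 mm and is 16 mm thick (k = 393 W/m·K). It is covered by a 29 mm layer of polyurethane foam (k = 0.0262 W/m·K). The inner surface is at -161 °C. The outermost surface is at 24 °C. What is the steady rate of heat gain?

Q ≈ 126 W

Spherical conduction: R = (1/r_in − 1/r_out)/(4πk) per layer; series-sum.
R_copper shell = (1/0.215 − 1/0.231)/(4π×393) = 6.523×10^-5 K/W
R_polyurethane foam = (1/0.231 − 1/0.26)/(4π×0.0262) = 1.467 K/W
R_total = 1.467 K/W
Q = ΔT/R_total = 185/1.467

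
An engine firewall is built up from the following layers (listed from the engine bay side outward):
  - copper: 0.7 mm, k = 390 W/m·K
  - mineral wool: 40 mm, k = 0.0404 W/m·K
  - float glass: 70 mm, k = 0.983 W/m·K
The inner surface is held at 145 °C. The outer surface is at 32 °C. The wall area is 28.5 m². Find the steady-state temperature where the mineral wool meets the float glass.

T ≈ 39.6 °C

Using the resistance-network approach (series):
R_copper = L/(kA) = 0.0007/(390×28.5) = 6.298×10^-8 K/W
R_mineral wool = L/(kA) = 0.04/(0.0404×28.5) = 0.03474 K/W
R_float glass = L/(kA) = 0.07/(0.983×28.5) = 0.002499 K/W
R_total = 0.03724 K/W;  Q = ΔT/R_total = 113/0.03724 = 3034 W
T_interface = T_inner − Q·ΣR(inner→interface) = 145 − 3030×0.03474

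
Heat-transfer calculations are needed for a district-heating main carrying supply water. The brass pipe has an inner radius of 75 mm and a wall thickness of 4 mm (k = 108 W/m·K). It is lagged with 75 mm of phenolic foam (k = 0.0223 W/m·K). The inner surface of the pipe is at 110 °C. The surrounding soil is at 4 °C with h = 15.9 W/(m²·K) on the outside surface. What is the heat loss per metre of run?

q′ ≈ 22 W/m

Per-layer cylindrical resistances, series-summed:
R_brass pipe wall = ln(79/75)/(2π×108×1) = 7.657×10^-5 K/W
R_phenolic foam = ln(154/79)/(2π×0.0223×1) = 4.764 K/W
R_outer film = 1/(h_o·2πr_oL) = 1/(15.9×2π×0.154×1) = 0.065 K/W
R_total = 4.829 K/W
Q = ΔT/R_total = 106/4.829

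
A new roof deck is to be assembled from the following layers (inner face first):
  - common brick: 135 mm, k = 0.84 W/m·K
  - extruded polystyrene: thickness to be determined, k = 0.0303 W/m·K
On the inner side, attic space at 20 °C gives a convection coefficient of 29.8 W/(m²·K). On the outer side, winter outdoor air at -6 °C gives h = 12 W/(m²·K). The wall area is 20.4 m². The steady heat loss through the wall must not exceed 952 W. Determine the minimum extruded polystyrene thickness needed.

L ≈ 8.47 mm

Model the wall as resistances in series:
R_inner film = 1/(h_i·A) = 1/(29.8×20.4) = 0.001645 K/W
R_common brick = L/(kA) = 0.135/(0.84×20.4) = 0.007878 K/W
R_outer film = 1/(h_o·A) = 1/(12×20.4) = 0.004085 K/W
Sum of the known resistances R_other = 0.01361 K/W
Required total resistance R_tot = ΔT/Q_allow = 26/952 = 0.02731 K/W
R_extruded polystyrene = R_tot − R_other = 0.0137 K/W
L = R·k·A = 0.0137×0.0303×20.4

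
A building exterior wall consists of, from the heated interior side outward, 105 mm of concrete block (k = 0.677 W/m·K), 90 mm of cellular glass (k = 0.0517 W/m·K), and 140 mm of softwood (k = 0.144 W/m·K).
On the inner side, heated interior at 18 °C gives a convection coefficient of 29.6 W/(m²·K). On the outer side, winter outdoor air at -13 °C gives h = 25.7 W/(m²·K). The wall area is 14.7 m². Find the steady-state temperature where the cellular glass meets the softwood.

T ≈ -2.34 °C

Using the resistance-network approach (series):
R_inner film = 1/(h_i·A) = 1/(29.6×14.7) = 0.002298 K/W
R_concrete block = L/(kA) = 0.105/(0.677×14.7) = 0.01055 K/W
R_cellular glass = L/(kA) = 0.09/(0.0517×14.7) = 0.1184 K/W
R_softwood = L/(kA) = 0.14/(0.144×14.7) = 0.06614 K/W
R_outer film = 1/(h_o·A) = 1/(25.7×14.7) = 0.002647 K/W
R_total = 0.2001 K/W;  Q = ΔT/R_total = 31/0.2001 = 155 W
T_interface = T_inner − Q·ΣR(inner→interface) = 18 − 155×0.1313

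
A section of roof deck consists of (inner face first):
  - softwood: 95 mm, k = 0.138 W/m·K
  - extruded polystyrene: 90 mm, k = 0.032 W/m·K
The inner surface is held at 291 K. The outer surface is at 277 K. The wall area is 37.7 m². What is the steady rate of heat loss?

Treating each layer as a thermal resistance in series:
R_softwood = L/(kA) = 0.095/(0.138×37.7) = 0.01826 K/W
R_extruded polystyrene = L/(kA) = 0.09/(0.032×37.7) = 0.0746 K/W
R_total = 0.09286 K/W
Q = ΔT / R_total = 14 / 0.09286

Q ≈ 151 W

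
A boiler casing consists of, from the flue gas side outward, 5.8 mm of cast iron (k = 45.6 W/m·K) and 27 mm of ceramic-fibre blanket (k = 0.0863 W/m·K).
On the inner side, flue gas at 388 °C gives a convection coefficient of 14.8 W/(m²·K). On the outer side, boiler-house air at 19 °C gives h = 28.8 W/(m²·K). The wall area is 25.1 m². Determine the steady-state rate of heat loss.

Thermal resistances in series:
R_inner film = 1/(h_i·A) = 1/(14.8×25.1) = 0.002692 K/W
R_cast iron = L/(kA) = 0.0058/(45.6×25.1) = 5.067×10^-6 K/W
R_ceramic-fibre blanket = L/(kA) = 0.027/(0.0863×25.1) = 0.01246 K/W
R_outer film = 1/(h_o·A) = 1/(28.8×25.1) = 0.001383 K/W
R_total = 0.01654 K/W
Q = ΔT / R_total = 369 / 0.01654

Q ≈ 22300 W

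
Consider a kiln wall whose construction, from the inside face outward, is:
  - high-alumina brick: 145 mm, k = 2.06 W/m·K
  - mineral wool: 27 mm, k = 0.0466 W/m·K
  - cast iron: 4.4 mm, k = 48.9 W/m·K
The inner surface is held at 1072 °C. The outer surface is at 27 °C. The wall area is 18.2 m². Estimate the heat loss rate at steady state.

Q ≈ 29300 W

Treating each layer as a thermal resistance in series:
R_high-alumina brick = L/(kA) = 0.145/(2.06×18.2) = 0.003867 K/W
R_mineral wool = L/(kA) = 0.027/(0.0466×18.2) = 0.03184 K/W
R_cast iron = L/(kA) = 0.0044/(48.9×18.2) = 4.944×10^-6 K/W
R_total = 0.03571 K/W
Q = ΔT / R_total = 1045 / 0.03571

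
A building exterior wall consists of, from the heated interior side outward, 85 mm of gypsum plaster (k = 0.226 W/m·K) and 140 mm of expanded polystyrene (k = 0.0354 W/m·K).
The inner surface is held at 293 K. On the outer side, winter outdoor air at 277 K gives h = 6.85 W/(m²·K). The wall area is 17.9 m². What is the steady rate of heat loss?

Q ≈ 64 W

Model the wall as resistances in series:
R_gypsum plaster = L/(kA) = 0.085/(0.226×17.9) = 0.02101 K/W
R_expanded polystyrene = L/(kA) = 0.14/(0.0354×17.9) = 0.2209 K/W
R_outer film = 1/(h_o·A) = 1/(6.85×17.9) = 0.008156 K/W
R_total = 0.2501 K/W
Q = ΔT / R_total = 16 / 0.2501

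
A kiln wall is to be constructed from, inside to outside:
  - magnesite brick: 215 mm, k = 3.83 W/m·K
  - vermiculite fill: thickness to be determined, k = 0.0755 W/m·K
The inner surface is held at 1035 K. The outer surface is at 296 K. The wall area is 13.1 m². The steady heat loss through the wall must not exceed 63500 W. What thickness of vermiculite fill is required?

Model the wall as resistances in series:
R_magnesite brick = L/(kA) = 0.215/(3.83×13.1) = 0.004285 K/W
Sum of the known resistances R_other = 0.004285 K/W
Required total resistance R_tot = ΔT/Q_allow = 739/63500 = 0.01164 K/W
R_vermiculite fill = R_tot − R_other = 0.007353 K/W
L = R·k·A = 0.007353×0.0755×13.1

L ≈ 7.27 mm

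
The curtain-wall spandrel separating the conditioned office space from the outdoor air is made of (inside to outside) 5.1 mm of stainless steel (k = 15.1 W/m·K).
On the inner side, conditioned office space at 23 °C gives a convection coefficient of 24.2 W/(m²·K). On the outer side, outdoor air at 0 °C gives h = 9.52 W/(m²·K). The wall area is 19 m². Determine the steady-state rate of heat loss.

Treating each layer as a thermal resistance in series:
R_inner film = 1/(h_i·A) = 1/(24.2×19) = 0.002175 K/W
R_stainless steel = L/(kA) = 0.0051/(15.1×19) = 1.778×10^-5 K/W
R_outer film = 1/(h_o·A) = 1/(9.52×19) = 0.005529 K/W
R_total = 0.007721 K/W
Q = ΔT / R_total = 23 / 0.007721

Q ≈ 2980 W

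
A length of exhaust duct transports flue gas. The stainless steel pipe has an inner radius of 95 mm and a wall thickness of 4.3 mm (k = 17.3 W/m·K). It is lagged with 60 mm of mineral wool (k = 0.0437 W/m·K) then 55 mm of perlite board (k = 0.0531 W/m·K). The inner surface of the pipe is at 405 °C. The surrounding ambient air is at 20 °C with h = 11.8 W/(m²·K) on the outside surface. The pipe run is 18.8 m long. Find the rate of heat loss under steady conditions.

Q ≈ 2710 W

Treating each annulus and film as a series resistance:
R_stainless steel pipe wall = ln(99.3/95)/(2π×17.3×18.8) = 2.166×10^-5 K/W
R_mineral wool = ln(159.3/99.3)/(2π×0.0437×18.8) = 0.09156 K/W
R_perlite board = ln(214.3/159.3)/(2π×0.0531×18.8) = 0.04728 K/W
R_outer film = 1/(h_o·2πr_oL) = 1/(11.8×2π×0.2143×18.8) = 0.003348 K/W
R_total = 0.1422 K/W
Q = ΔT/R_total = 385/0.1422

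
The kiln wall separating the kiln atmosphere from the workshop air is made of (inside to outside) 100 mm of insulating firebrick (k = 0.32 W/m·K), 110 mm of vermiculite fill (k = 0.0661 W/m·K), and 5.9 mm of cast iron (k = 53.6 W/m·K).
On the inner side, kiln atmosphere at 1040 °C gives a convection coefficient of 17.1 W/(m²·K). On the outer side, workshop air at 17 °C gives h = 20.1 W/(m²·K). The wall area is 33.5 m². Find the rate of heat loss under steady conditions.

Q ≈ 16400 W

Thermal resistances in series:
R_inner film = 1/(h_i·A) = 1/(17.1×33.5) = 0.001746 K/W
R_insulating firebrick = L/(kA) = 0.1/(0.32×33.5) = 0.009328 K/W
R_vermiculite fill = L/(kA) = 0.11/(0.0661×33.5) = 0.04968 K/W
R_cast iron = L/(kA) = 0.0059/(53.6×33.5) = 3.286×10^-6 K/W
R_outer film = 1/(h_o·A) = 1/(20.1×33.5) = 0.001485 K/W
R_total = 0.06224 K/W
Q = ΔT / R_total = 1023 / 0.06224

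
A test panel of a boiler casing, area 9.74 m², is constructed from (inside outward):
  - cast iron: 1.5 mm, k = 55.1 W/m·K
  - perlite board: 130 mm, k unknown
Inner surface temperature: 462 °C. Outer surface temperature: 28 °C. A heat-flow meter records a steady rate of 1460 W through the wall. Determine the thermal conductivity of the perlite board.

Thermal resistances in series:
R_cast iron = L/(kA) = 0.0015/(55.1×9.74) = 2.795×10^-6 K/W
Sum of known resistances R_other = 2.795×10^-6 K/W
Total R = ΔT/Q = 434/1460 = 0.2973 K/W
R_perlite board = R_total − R_other = 0.2973 K/W
k = L/(R·A) = 0.13/(0.2973×9.74)

k ≈ 0.0449 W/(m·K)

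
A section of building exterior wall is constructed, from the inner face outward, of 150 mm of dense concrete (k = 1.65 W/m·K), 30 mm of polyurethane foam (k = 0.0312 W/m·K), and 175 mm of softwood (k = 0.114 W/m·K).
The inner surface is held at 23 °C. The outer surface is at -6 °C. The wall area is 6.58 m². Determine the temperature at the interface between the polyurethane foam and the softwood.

T ≈ 11.2 °C

Series thermal resistances:
R_dense concrete = L/(kA) = 0.15/(1.65×6.58) = 0.01382 K/W
R_polyurethane foam = L/(kA) = 0.03/(0.0312×6.58) = 0.1461 K/W
R_softwood = L/(kA) = 0.175/(0.114×6.58) = 0.2333 K/W
R_total = 0.3932 K/W;  Q = ΔT/R_total = 29/0.3932 = 73.75 W
T_interface = T_inner − Q·ΣR(inner→interface) = 23 − 73.7×0.1599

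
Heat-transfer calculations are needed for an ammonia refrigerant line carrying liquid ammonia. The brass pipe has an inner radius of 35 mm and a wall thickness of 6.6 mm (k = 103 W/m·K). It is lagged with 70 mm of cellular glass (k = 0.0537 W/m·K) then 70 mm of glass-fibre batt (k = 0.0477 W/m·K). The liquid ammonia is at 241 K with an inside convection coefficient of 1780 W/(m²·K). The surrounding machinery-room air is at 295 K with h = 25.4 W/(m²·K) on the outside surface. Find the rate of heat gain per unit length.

q′ ≈ 11.8 W/m

Treating each annulus and film as a series resistance:
R_inner film = 1/(h_i·2πr₁L) = 1/(1780×2π×0.035×1) = 0.002555 K/W
R_brass pipe wall = ln(41.6/35)/(2π×103×1) = 2.669×10^-4 K/W
R_cellular glass = ln(111.6/41.6)/(2π×0.0537×1) = 2.925 K/W
R_glass-fibre batt = ln(181.6/111.6)/(2π×0.0477×1) = 1.625 K/W
R_outer film = 1/(h_o·2πr_oL) = 1/(25.4×2π×0.1816×1) = 0.0345 K/W
R_total = 4.587 K/W
Q = ΔT/R_total = 54/4.587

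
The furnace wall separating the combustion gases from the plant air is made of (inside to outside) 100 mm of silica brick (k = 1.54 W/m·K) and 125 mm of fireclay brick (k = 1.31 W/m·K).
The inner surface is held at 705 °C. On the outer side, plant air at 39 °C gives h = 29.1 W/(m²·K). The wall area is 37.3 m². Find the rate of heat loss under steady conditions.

Q ≈ 128000 W

Series thermal resistances:
R_silica brick = L/(kA) = 0.1/(1.54×37.3) = 0.001741 K/W
R_fireclay brick = L/(kA) = 0.125/(1.31×37.3) = 0.002558 K/W
R_outer film = 1/(h_o·A) = 1/(29.1×37.3) = 9.213×10^-4 K/W
R_total = 0.00522 K/W
Q = ΔT / R_total = 666 / 0.00522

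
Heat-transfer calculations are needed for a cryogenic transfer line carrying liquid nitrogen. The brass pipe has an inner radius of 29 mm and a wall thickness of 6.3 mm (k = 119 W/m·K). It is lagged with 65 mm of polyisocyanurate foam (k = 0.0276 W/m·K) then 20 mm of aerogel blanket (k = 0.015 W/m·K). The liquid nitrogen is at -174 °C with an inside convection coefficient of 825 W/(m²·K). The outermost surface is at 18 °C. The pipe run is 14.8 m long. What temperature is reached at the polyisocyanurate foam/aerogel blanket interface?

For a radial system each layer contributes R = ln(r_out/r_in)/(2πkL); films add R = 1/(hA).
R_inner film = 1/(h_i·2πr₁L) = 1/(825×2π×0.029×14.8) = 4.495×10^-4 K/W
R_brass pipe wall = ln(35.3/29)/(2π×119×14.8) = 1.777×10^-5 K/W
R_polyisocyanurate foam = ln(100.3/35.3)/(2π×0.0276×14.8) = 0.4069 K/W
R_aerogel blanket = ln(120.3/100.3)/(2π×0.015×14.8) = 0.1304 K/W
R_total = 0.5377 K/W
Q = ΔT/R_total = 192/0.5377
Q = 357 W
T_interface = T_inner + Q·ΣR(inner→interface) = -174 + 357×0.4073

T ≈ -28.5 °C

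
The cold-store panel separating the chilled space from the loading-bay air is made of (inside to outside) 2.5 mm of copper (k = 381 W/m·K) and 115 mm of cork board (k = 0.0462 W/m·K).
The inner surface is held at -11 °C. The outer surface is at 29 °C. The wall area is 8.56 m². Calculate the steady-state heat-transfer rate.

Q ≈ 138 W

Model the wall as resistances in series:
R_copper = L/(kA) = 0.0025/(381×8.56) = 7.666×10^-7 K/W
R_cork board = L/(kA) = 0.115/(0.0462×8.56) = 0.2908 K/W
R_total = 0.2908 K/W
Q = ΔT / R_total = 40 / 0.2908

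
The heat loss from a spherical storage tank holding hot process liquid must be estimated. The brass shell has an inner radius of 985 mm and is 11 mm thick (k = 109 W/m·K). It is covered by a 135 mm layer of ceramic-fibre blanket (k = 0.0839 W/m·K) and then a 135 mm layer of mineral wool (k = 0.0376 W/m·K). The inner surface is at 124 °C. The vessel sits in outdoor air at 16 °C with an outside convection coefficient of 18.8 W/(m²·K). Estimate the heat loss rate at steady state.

Q ≈ 342 W

For a spherical shell R = (1/r₁ − 1/r₂)/(4πk); film R = 1/(h·4πr²). In series:
R_brass shell = (1/0.985 − 1/0.996)/(4π×109) = 8.186×10^-6 K/W
R_ceramic-fibre blanket = (1/0.996 − 1/1.131)/(4π×0.0839) = 0.1137 K/W
R_mineral wool = (1/1.131 − 1/1.266)/(4π×0.0376) = 0.1995 K/W
R_outer film = 1/(h·4πr_o²) = 1/(18.8×4π×1.266²) = 0.002641 K/W
R_total = 0.3159 K/W
Q = ΔT/R_total = 108/0.3159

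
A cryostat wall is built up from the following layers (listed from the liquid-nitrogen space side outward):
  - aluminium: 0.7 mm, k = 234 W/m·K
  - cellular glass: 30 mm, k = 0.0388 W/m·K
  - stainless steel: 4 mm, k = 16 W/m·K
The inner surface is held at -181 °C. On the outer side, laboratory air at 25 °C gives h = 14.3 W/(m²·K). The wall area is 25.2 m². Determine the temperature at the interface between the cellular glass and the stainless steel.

Model the wall as resistances in series:
R_aluminium = L/(kA) = 0.0007/(234×25.2) = 1.187×10^-7 K/W
R_cellular glass = L/(kA) = 0.03/(0.0388×25.2) = 0.03068 K/W
R_stainless steel = L/(kA) = 0.004/(16×25.2) = 9.921×10^-6 K/W
R_outer film = 1/(h_o·A) = 1/(14.3×25.2) = 0.002775 K/W
R_total = 0.03347 K/W;  Q = ΔT/R_total = 206/0.03347 = 6155 W
T_interface = T_inner + Q·ΣR(inner→interface) = -181 + 6160×0.03068

T ≈ 7.86 °C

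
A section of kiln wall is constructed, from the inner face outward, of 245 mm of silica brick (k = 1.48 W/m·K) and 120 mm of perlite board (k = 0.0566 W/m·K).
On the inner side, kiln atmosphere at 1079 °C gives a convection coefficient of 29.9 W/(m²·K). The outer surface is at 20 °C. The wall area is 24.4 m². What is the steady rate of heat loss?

Q ≈ 11100 W

Treating each layer as a thermal resistance in series:
R_inner film = 1/(h_i·A) = 1/(29.9×24.4) = 0.001371 K/W
R_silica brick = L/(kA) = 0.245/(1.48×24.4) = 0.006784 K/W
R_perlite board = L/(kA) = 0.12/(0.0566×24.4) = 0.08689 K/W
R_total = 0.09505 K/W
Q = ΔT / R_total = 1059 / 0.09505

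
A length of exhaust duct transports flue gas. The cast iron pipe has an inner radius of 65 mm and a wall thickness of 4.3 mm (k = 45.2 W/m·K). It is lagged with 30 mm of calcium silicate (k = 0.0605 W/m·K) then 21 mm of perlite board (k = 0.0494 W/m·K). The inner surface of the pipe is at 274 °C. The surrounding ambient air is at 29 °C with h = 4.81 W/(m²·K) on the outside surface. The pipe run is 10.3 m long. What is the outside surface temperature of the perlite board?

T ≈ 65.6 °C

Per-layer cylindrical resistances, series-summed:
R_cast iron pipe wall = ln(69.3/65)/(2π×45.2×10.3) = 2.19×10^-5 K/W
R_calcium silicate = ln(99.3/69.3)/(2π×0.0605×10.3) = 0.09187 K/W
R_perlite board = ln(120.3/99.3)/(2π×0.0494×10.3) = 0.06001 K/W
R_outer film = 1/(h_o·2πr_oL) = 1/(4.81×2π×0.1203×10.3) = 0.0267 K/W
R_total = 0.1786 K/W
Q = ΔT/R_total = 245/0.1786
Q = 1370 W
T_interface = T_inner − Q·ΣR(inner→interface) = 274 − 1370×0.1519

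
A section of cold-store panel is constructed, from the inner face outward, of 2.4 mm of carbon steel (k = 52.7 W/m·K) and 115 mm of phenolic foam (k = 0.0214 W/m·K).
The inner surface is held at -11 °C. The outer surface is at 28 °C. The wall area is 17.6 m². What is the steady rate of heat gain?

Q ≈ 128 W

Model the wall as resistances in series:
R_carbon steel = L/(kA) = 0.0024/(52.7×17.6) = 2.588×10^-6 K/W
R_phenolic foam = L/(kA) = 0.115/(0.0214×17.6) = 0.3053 K/W
R_total = 0.3053 K/W
Q = ΔT / R_total = 39 / 0.3053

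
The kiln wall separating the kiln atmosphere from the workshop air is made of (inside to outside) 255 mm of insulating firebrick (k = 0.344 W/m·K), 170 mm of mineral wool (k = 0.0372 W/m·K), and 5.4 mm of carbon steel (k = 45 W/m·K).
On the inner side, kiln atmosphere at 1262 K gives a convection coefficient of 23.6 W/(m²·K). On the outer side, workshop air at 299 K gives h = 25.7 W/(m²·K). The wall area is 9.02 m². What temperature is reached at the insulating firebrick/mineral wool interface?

Using the resistance-network approach (series):
R_inner film = 1/(h_i·A) = 1/(23.6×9.02) = 0.004698 K/W
R_insulating firebrick = L/(kA) = 0.255/(0.344×9.02) = 0.08218 K/W
R_mineral wool = L/(kA) = 0.17/(0.0372×9.02) = 0.5066 K/W
R_carbon steel = L/(kA) = 0.0054/(45×9.02) = 1.33×10^-5 K/W
R_outer film = 1/(h_o·A) = 1/(25.7×9.02) = 0.004314 K/W
R_total = 0.5978 K/W;  Q = ΔT/R_total = 963/0.5978 = 1611 W
T_interface = T_inner − Q·ΣR(inner→interface) = 1262 − 1610×0.08688

T ≈ 1120 K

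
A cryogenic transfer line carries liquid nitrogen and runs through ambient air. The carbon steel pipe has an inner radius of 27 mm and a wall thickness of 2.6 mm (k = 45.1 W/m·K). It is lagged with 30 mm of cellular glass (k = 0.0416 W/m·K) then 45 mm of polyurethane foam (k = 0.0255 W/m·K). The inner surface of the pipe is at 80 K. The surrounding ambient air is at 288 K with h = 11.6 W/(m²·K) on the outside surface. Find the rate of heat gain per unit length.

Radial resistances (cylindrical: R_cond = ln(r_o/r_i)/(2πkL), R_conv = 1/(h·2πrL)):
R_carbon steel pipe wall = ln(29.6/27)/(2π×45.1×1) = 3.244×10^-4 K/W
R_cellular glass = ln(59.6/29.6)/(2π×0.0416×1) = 2.678 K/W
R_polyurethane foam = ln(104.6/59.6)/(2π×0.0255×1) = 3.511 K/W
R_outer film = 1/(h_o·2πr_oL) = 1/(11.6×2π×0.1046×1) = 0.1312 K/W
R_total = 6.32 K/W
Q = ΔT/R_total = 208/6.32

q′ ≈ 32.9 W/m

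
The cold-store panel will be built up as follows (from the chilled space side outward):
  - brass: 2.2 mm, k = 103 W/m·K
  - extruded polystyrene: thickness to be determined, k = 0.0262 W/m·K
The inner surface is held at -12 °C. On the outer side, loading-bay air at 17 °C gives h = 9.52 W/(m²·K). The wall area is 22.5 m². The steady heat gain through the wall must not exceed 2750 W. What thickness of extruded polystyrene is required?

Series thermal resistances:
R_brass = L/(kA) = 0.0022/(103×22.5) = 9.493×10^-7 K/W
R_outer film = 1/(h_o·A) = 1/(9.52×22.5) = 0.004669 K/W
Sum of the known resistances R_other = 0.004669 K/W
Required total resistance R_tot = ΔT/Q_allow = 29/2750 = 0.01055 K/W
R_extruded polystyrene = R_tot − R_other = 0.005876 K/W
L = R·k·A = 0.005876×0.0262×22.5

L ≈ 3.46 mm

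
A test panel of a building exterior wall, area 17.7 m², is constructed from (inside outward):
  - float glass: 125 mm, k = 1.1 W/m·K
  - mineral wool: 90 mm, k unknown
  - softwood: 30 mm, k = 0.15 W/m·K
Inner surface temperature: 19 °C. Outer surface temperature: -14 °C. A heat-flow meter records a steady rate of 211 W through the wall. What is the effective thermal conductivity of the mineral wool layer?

Treating each layer as a thermal resistance in series:
R_float glass = L/(kA) = 0.125/(1.1×17.7) = 0.00642 K/W
R_softwood = L/(kA) = 0.03/(0.15×17.7) = 0.0113 K/W
Sum of known resistances R_other = 0.01772 K/W
Total R = ΔT/Q = 33/211 = 0.1564 K/W
R_mineral wool = R_total − R_other = 0.1387 K/W
k = L/(R·A) = 0.09/(0.1387×17.7)

k ≈ 0.0367 W/(m·K)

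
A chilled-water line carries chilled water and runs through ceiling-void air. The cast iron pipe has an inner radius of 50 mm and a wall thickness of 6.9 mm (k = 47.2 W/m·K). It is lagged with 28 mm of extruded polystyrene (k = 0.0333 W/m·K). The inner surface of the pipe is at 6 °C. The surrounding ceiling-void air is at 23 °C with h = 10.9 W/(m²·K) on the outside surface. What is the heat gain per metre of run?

q′ ≈ 8.15 W/m

Cylindrical conduction, so R = ln(r₂/r₁)/(2πkL) per layer, in series:
R_cast iron pipe wall = ln(56.9/50)/(2π×47.2×1) = 4.359×10^-4 K/W
R_extruded polystyrene = ln(84.9/56.9)/(2π×0.0333×1) = 1.913 K/W
R_outer film = 1/(h_o·2πr_oL) = 1/(10.9×2π×0.0849×1) = 0.172 K/W
R_total = 2.085 K/W
Q = ΔT/R_total = 17/2.085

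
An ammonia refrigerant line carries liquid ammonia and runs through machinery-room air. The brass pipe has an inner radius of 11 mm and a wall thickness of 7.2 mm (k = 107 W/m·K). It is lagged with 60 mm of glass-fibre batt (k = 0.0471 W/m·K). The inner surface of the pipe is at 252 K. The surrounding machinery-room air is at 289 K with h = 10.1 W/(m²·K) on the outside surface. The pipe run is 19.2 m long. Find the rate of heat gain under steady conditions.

Q ≈ 139 W

Cylindrical conduction, so R = ln(r₂/r₁)/(2πkL) per layer, in series:
R_brass pipe wall = ln(18.2/11)/(2π×107×19.2) = 3.901×10^-5 K/W
R_glass-fibre batt = ln(78.2/18.2)/(2π×0.0471×19.2) = 0.2566 K/W
R_outer film = 1/(h_o·2πr_oL) = 1/(10.1×2π×0.0782×19.2) = 0.0105 K/W
R_total = 0.2671 K/W
Q = ΔT/R_total = 37/0.2671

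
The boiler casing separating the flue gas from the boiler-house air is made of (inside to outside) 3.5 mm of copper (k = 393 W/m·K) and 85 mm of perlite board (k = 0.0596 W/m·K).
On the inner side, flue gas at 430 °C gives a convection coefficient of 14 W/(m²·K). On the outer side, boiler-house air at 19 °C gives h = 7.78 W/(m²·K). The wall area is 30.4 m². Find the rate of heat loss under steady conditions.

Q ≈ 7680 W

Treating each layer as a thermal resistance in series:
R_inner film = 1/(h_i·A) = 1/(14×30.4) = 0.00235 K/W
R_copper = L/(kA) = 0.0035/(393×30.4) = 2.93×10^-7 K/W
R_perlite board = L/(kA) = 0.085/(0.0596×30.4) = 0.04691 K/W
R_outer film = 1/(h_o·A) = 1/(7.78×30.4) = 0.004228 K/W
R_total = 0.05349 K/W
Q = ΔT / R_total = 411 / 0.05349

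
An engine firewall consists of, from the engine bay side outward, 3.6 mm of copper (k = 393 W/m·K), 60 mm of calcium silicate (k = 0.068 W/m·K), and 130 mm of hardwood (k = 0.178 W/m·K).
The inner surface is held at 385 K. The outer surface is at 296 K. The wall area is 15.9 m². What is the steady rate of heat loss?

Q ≈ 877 W

Treating each layer as a thermal resistance in series:
R_copper = L/(kA) = 0.0036/(393×15.9) = 5.761×10^-7 K/W
R_calcium silicate = L/(kA) = 0.06/(0.068×15.9) = 0.05549 K/W
R_hardwood = L/(kA) = 0.13/(0.178×15.9) = 0.04593 K/W
R_total = 0.1014 K/W
Q = ΔT / R_total = 89 / 0.1014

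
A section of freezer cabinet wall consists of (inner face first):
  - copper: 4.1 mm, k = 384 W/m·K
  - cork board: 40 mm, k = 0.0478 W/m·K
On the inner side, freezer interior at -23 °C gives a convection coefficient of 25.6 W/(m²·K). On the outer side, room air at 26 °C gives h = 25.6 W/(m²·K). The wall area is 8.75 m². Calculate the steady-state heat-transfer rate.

Q ≈ 469 W

Thermal resistances in series:
R_inner film = 1/(h_i·A) = 1/(25.6×8.75) = 0.004464 K/W
R_copper = L/(kA) = 0.0041/(384×8.75) = 1.22×10^-6 K/W
R_cork board = L/(kA) = 0.04/(0.0478×8.75) = 0.09564 K/W
R_outer film = 1/(h_o·A) = 1/(25.6×8.75) = 0.004464 K/W
R_total = 0.1046 K/W
Q = ΔT / R_total = 49 / 0.1046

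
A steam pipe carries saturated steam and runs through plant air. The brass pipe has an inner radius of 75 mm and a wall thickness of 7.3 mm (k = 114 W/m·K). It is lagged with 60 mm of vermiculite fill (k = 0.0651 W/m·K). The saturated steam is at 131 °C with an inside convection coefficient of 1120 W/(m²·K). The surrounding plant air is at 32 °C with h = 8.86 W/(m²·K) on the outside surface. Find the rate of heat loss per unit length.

For a radial system each layer contributes R = ln(r_out/r_in)/(2πkL); films add R = 1/(hA).
R_inner film = 1/(h_i·2πr₁L) = 1/(1120×2π×0.075×1) = 0.001895 K/W
R_brass pipe wall = ln(82.3/75)/(2π×114×1) = 1.297×10^-4 K/W
R_vermiculite fill = ln(142.3/82.3)/(2π×0.0651×1) = 1.339 K/W
R_outer film = 1/(h_o·2πr_oL) = 1/(8.86×2π×0.1423×1) = 0.1262 K/W
R_total = 1.467 K/W
Q = ΔT/R_total = 99/1.467

q′ ≈ 67.5 W/m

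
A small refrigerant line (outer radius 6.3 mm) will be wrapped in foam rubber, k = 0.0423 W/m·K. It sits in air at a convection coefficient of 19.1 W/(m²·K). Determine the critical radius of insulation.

For a cylinder r_cr = k/h = 0.0423/19.1
r_cr = 2.21 mm; since the bare radius (6.3 mm) is above r_cr, any added insulation will reduce heat loss.

r_cr ≈ 2.21 mm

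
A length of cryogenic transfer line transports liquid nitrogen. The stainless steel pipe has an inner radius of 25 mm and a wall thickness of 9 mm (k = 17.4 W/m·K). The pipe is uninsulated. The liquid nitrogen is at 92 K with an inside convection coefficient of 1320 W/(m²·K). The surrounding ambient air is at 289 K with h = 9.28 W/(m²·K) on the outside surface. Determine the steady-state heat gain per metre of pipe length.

q′ ≈ 385 W/m

For a radial system each layer contributes R = ln(r_out/r_in)/(2πkL); films add R = 1/(hA).
R_inner film = 1/(h_i·2πr₁L) = 1/(1320×2π×0.025×1) = 0.004823 K/W
R_stainless steel pipe wall = ln(34/25)/(2π×17.4×1) = 0.002813 K/W
R_outer film = 1/(h_o·2πr_oL) = 1/(9.28×2π×0.034×1) = 0.5044 K/W
R_total = 0.5121 K/W
Q = ΔT/R_total = 197/0.5121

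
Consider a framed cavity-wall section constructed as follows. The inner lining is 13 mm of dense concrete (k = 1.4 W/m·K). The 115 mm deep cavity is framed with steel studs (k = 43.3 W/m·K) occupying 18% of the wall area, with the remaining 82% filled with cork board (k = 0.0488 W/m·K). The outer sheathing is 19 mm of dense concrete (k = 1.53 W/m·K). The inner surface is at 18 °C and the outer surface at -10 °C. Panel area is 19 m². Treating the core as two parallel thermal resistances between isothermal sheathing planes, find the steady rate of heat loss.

Sheathing layers in series; stud and cavity paths in parallel between them.
R_inner = 0.013/(1.4×19) = 4.887×10^-4 K/W
R_stud  = 0.115/(43.3×0.18×19) = 7.766×10^-4 K/W
R_cav   = 0.115/(0.0488×0.82×19) = 0.1513 K/W
1/R_core = 1/R_stud + 1/R_cav → R_core = 7.726×10^-4 K/W
R_outer = 0.019/(1.53×19) = 6.536×10^-4 K/W
R_total = 0.001915 K/W
Q = ΔT/R_total = 28/0.001915

Q ≈ 14600 W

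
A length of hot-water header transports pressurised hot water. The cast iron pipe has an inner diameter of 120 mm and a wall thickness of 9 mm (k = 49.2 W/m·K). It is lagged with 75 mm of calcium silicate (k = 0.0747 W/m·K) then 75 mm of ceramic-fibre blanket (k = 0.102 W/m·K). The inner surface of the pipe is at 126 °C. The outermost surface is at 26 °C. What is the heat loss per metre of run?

q′ ≈ 45 W/m

Per-layer cylindrical resistances, series-summed:
R_cast iron pipe wall = ln(69/60)/(2π×49.2×1) = 4.521×10^-4 K/W
R_calcium silicate = ln(144/69)/(2π×0.0747×1) = 1.567 K/W
R_ceramic-fibre blanket = ln(219/144)/(2π×0.102×1) = 0.6542 K/W
R_total = 2.222 K/W
Q = ΔT/R_total = 100/2.222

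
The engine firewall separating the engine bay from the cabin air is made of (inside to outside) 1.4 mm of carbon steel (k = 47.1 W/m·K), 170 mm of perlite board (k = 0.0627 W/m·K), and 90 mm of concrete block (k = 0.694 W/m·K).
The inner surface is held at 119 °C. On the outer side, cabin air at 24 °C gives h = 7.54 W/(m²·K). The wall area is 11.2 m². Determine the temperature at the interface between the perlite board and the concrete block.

T ≈ 32.4 °C

Treating each layer as a thermal resistance in series:
R_carbon steel = L/(kA) = 0.0014/(47.1×11.2) = 2.654×10^-6 K/W
R_perlite board = L/(kA) = 0.17/(0.0627×11.2) = 0.2421 K/W
R_concrete block = L/(kA) = 0.09/(0.694×11.2) = 0.01158 K/W
R_outer film = 1/(h_o·A) = 1/(7.54×11.2) = 0.01184 K/W
R_total = 0.2655 K/W;  Q = ΔT/R_total = 95/0.2655 = 357.8 W
T_interface = T_inner − Q·ΣR(inner→interface) = 119 − 358×0.2421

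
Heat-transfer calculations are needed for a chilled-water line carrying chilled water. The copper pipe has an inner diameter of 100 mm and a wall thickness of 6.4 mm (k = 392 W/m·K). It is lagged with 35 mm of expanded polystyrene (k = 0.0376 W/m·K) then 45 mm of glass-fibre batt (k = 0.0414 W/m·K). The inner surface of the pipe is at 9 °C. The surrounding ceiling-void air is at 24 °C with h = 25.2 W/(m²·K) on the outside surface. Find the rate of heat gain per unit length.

For a radial system each layer contributes R = ln(r_out/r_in)/(2πkL); films add R = 1/(hA).
R_copper pipe wall = ln(56.4/50)/(2π×392×1) = 4.89×10^-5 K/W
R_expanded polystyrene = ln(91.4/56.4)/(2π×0.0376×1) = 2.044 K/W
R_glass-fibre batt = ln(136.4/91.4)/(2π×0.0414×1) = 1.539 K/W
R_outer film = 1/(h_o·2πr_oL) = 1/(25.2×2π×0.1364×1) = 0.0463 K/W
R_total = 3.629 K/W
Q = ΔT/R_total = 15/3.629

q′ ≈ 4.13 W/m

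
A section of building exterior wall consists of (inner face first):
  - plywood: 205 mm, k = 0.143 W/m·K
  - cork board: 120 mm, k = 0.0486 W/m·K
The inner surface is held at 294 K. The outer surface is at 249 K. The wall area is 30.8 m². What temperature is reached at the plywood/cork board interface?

Model the wall as resistances in series:
R_plywood = L/(kA) = 0.205/(0.143×30.8) = 0.04654 K/W
R_cork board = L/(kA) = 0.12/(0.0486×30.8) = 0.08017 K/W
R_total = 0.1267 K/W;  Q = ΔT/R_total = 45/0.1267 = 355.1 W
T_interface = T_inner − Q·ΣR(inner→interface) = 294 − 355×0.04654

T ≈ 277 K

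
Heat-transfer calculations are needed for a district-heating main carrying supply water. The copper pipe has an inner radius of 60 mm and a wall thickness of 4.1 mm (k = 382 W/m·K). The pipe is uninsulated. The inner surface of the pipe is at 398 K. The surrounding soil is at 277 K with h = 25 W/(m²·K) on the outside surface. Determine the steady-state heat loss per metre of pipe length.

Per-layer cylindrical resistances, series-summed:
R_copper pipe wall = ln(64.1/60)/(2π×382×1) = 2.754×10^-5 K/W
R_outer film = 1/(h_o·2πr_oL) = 1/(25×2π×0.0641×1) = 0.09932 K/W
R_total = 0.09934 K/W
Q = ΔT/R_total = 121/0.09934

q′ ≈ 1220 W/m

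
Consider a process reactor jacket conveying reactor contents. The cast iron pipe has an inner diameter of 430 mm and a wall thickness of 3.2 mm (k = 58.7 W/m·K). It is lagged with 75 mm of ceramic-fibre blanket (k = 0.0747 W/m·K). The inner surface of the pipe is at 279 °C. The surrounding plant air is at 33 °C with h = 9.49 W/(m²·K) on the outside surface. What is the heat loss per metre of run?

Per-layer cylindrical resistances, series-summed:
R_cast iron pipe wall = ln(218.2/215)/(2π×58.7×1) = 4.006×10^-5 K/W
R_ceramic-fibre blanket = ln(293.2/218.2)/(2π×0.0747×1) = 0.6295 K/W
R_outer film = 1/(h_o·2πr_oL) = 1/(9.49×2π×0.2932×1) = 0.0572 K/W
R_total = 0.6867 K/W
Q = ΔT/R_total = 246/0.6867

q′ ≈ 358 W/m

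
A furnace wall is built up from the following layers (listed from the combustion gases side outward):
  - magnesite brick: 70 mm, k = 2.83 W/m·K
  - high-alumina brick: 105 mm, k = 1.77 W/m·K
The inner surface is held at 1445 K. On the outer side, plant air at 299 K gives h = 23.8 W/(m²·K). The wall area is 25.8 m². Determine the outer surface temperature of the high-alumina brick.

T ≈ 681 K

Treating each layer as a thermal resistance in series:
R_magnesite brick = L/(kA) = 0.07/(2.83×25.8) = 9.587×10^-4 K/W
R_high-alumina brick = L/(kA) = 0.105/(1.77×25.8) = 0.002299 K/W
R_outer film = 1/(h_o·A) = 1/(23.8×25.8) = 0.001629 K/W
R_total = 0.004887 K/W;  Q = ΔT/R_total = 1146/0.004887 = 234500 W
T_interface = T_inner − Q·ΣR(inner→interface) = 1445 − 235000×0.003258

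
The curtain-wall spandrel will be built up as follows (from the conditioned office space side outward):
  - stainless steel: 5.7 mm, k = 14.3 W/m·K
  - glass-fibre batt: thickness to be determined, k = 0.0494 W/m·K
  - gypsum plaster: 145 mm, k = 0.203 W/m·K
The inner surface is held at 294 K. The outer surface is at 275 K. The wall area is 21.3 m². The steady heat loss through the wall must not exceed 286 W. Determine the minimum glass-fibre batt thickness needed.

L ≈ 34.6 mm

Treating each layer as a thermal resistance in series:
R_stainless steel = L/(kA) = 0.0057/(14.3×21.3) = 1.871×10^-5 K/W
R_gypsum plaster = L/(kA) = 0.145/(0.203×21.3) = 0.03353 K/W
Sum of the known resistances R_other = 0.03355 K/W
Required total resistance R_tot = ΔT/Q_allow = 19/286 = 0.06643 K/W
R_glass-fibre batt = R_tot − R_other = 0.03288 K/W
L = R·k·A = 0.03288×0.0494×21.3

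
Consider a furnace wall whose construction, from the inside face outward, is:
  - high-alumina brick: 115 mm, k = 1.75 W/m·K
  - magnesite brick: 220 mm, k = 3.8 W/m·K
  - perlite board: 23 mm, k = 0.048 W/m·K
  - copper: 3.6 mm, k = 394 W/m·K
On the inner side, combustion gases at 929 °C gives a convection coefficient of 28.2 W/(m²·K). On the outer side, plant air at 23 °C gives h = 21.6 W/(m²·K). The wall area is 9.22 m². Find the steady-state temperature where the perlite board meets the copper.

Treating each layer as a thermal resistance in series:
R_inner film = 1/(h_i·A) = 1/(28.2×9.22) = 0.003846 K/W
R_high-alumina brick = L/(kA) = 0.115/(1.75×9.22) = 0.007127 K/W
R_magnesite brick = L/(kA) = 0.22/(3.8×9.22) = 0.006279 K/W
R_perlite board = L/(kA) = 0.023/(0.048×9.22) = 0.05197 K/W
R_copper = L/(kA) = 0.0036/(394×9.22) = 9.91×10^-7 K/W
R_outer film = 1/(h_o·A) = 1/(21.6×9.22) = 0.005021 K/W
R_total = 0.07425 K/W;  Q = ΔT/R_total = 906/0.07425 = 12200 W
T_interface = T_inner − Q·ΣR(inner→interface) = 929 − 12200×0.06922

T ≈ 84.3 °C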